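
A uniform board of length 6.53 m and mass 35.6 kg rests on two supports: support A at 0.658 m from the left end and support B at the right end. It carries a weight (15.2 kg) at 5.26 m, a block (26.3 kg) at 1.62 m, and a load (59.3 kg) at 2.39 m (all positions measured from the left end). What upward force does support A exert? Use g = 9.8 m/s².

Take moments about support B.
Beam weight: 35.6 × 9.8 = 348.9 N down at 3.265 m → arm 3.265 m, τ = 348.9 × 3.265 = 1139 N·m counterclockwise.
Weight: 15.2 × 9.8 = 149 N down at 5.26 m → arm 1.27 m, τ = 149 × 1.27 = 189.2 N·m counterclockwise.
Block: 26.3 × 9.8 = 257.7 N down at 1.62 m → arm 4.91 m, τ = 257.7 × 4.91 = 1265 N·m counterclockwise.
Load: 59.3 × 9.8 = 581.1 N down at 2.39 m → arm 4.14 m, τ = 581.1 × 4.14 = 2406 N·m counterclockwise.
Net load moment about support B = 4999 N·m counterclockwise.
Reaction R at support A is upward at 0.658 m, arm 5.872 m → moment R × 5.872 clockwise.
Balancing moments: R × 5.872 = 4999, giving R = 851 N.

R_A ≈ 851 N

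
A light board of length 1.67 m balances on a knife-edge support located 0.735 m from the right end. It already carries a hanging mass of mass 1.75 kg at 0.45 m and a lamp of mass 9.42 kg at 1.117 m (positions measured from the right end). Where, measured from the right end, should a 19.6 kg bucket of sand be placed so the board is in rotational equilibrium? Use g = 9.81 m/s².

x ≈ 0.577 m from the right end

Taking torques about the knife-edge support (at 0.735 m from the right end):
Hanging mass: 1.75 × 9.81 = 17.17 N down at 0.45 m → arm 0.285 m, τ = 17.17 × 0.285 = 4.893 N·m clockwise.
Lamp: 9.42 × 9.81 = 92.41 N down at 1.117 m → arm 0.382 m, τ = 92.41 × 0.382 = 35.3 N·m counterclockwise.
Net moment of existing loads = 30.41 N·m counterclockwise.
The bucket of sand weighs 19.6 × 9.81 = 192.3 N and must supply an equal clockwise moment, so its lever arm about the knife-edge support is 30.41 / 192.3 = 0.158 m.
That puts it at 0.735 − 0.158 = 0.577 m from the right end.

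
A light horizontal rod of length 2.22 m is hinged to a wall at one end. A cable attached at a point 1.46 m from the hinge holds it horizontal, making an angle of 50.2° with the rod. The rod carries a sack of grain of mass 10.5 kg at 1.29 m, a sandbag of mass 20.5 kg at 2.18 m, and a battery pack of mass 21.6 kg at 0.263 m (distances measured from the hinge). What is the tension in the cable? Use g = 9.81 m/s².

Sum moments about the hinge (the unknown hinge reaction has zero arm there).
Sack of grain: 10.5 × 9.81 = 103 N down at 1.29 m → arm 1.29 m, τ = 103 × 1.29 = 132.9 N·m clockwise.
Sandbag: 20.5 × 9.81 = 201.1 N down at 2.18 m → arm 2.18 m, τ = 201.1 × 2.18 = 438.4 N·m clockwise.
Battery pack: 21.6 × 9.81 = 211.9 N down at 0.263 m → arm 0.263 m, τ = 211.9 × 0.263 = 55.73 N·m clockwise.
Total clockwise load moment = 627 N·m.
The cable tension T acts at 1.46 m; only its component perpendicular to the rod, T sinθ, produces torque. sin 50.2° = 0.7683.
For rotational equilibrium, T × 1.46 × 0.7683 = 627, so T = 627 / 1.122 = 559 N.

T ≈ 559 N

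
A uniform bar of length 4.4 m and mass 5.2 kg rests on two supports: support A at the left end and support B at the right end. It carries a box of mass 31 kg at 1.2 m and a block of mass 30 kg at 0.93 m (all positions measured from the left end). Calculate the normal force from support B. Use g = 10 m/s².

R_B ≈ 174 N

Take moments about support A.
Beam weight: 5.2 × 10 = 52 N down at 2.2 m → arm 2.2 m, τ = 52 × 2.2 = 114.4 N·m clockwise.
Box: 31 × 10 = 310 N down at 1.2 m → arm 1.2 m, τ = 310 × 1.2 = 372 N·m clockwise.
Block: 30 × 10 = 300 N down at 0.93 m → arm 0.93 m, τ = 300 × 0.93 = 279 N·m clockwise.
Net load moment about support A = 765.4 N·m clockwise.
Reaction R at support B is upward at 4.4 m, arm 4.4 m → moment R × 4.4 counterclockwise.
For rotational equilibrium, R × 4.4 = 765.4, so R = 174 N.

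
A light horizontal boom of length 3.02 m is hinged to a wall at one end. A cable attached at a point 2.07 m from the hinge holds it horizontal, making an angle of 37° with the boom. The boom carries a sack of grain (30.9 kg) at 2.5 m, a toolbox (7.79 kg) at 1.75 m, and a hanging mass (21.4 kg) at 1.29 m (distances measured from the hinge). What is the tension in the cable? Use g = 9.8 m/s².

T ≈ 932 N

About the hinge:
Sack of grain: 30.9 × 9.8 = 302.8 N down at 2.5 m → arm 2.5 m, τ = 302.8 × 2.5 = 757 N·m clockwise.
Toolbox: 7.79 × 9.8 = 76.34 N down at 1.75 m → arm 1.75 m, τ = 76.34 × 1.75 = 133.6 N·m clockwise.
Hanging mass: 21.4 × 9.8 = 209.7 N down at 1.29 m → arm 1.29 m, τ = 209.7 × 1.29 = 270.5 N·m clockwise.
Total clockwise load moment = 1161 N·m.
The cable tension T acts at 2.07 m; only its component perpendicular to the boom, T sinθ, produces torque. sin 37° = 0.6018.
For rotational equilibrium, T × 2.07 × 0.6018 = 1161, so T = 1161 / 1.246 = 932 N.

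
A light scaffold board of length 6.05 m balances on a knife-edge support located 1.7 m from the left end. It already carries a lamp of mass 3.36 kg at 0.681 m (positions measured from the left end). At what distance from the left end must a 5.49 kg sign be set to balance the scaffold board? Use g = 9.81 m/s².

Sum moments about the knife-edge support (at 1.7 m from the left end) (the support reaction has zero arm there).
Lamp: 3.36 × 9.81 = 32.96 N down at 0.681 m → arm 1.019 m, τ = 32.96 × 1.019 = 33.59 N·m counterclockwise.
Net moment of existing loads = 33.59 N·m counterclockwise.
The sign weighs 5.49 × 9.81 = 53.86 N and must supply an equal clockwise moment, so its lever arm about the knife-edge support is 33.59 / 53.86 = 0.624 m.
That puts it at 1.7 + 0.624 = 2.32 m from the left end.

x ≈ 2.32 m from the left end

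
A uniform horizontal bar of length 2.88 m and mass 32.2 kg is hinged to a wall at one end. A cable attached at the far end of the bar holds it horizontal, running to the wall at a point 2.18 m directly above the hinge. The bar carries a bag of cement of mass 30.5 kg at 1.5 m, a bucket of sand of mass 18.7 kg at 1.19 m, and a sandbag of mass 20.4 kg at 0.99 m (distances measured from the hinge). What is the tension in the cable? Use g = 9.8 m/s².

T ≈ 759 N

Sum moments about the hinge (the unknown hinge reaction has zero arm there).
Beam weight: 32.2 × 9.8 = 315.6 N down at 1.44 m → arm 1.44 m, τ = 315.6 × 1.44 = 454.5 N·m clockwise.
Bag of cement: 30.5 × 9.8 = 298.9 N down at 1.5 m → arm 1.5 m, τ = 298.9 × 1.5 = 448.3 N·m clockwise.
Bucket of sand: 18.7 × 9.8 = 183.3 N down at 1.19 m → arm 1.19 m, τ = 183.3 × 1.19 = 218.1 N·m clockwise.
Sandbag: 20.4 × 9.8 = 199.9 N down at 0.99 m → arm 0.99 m, τ = 199.9 × 0.99 = 197.9 N·m clockwise.
Total clockwise load moment = 1319 N·m.
The cable tension T acts at 2.88 m; only its component perpendicular to the bar, T sinθ, produces torque. sinθ = h/√(h²+d²) = 2.18/√(2.18²+2.88²) = 0.6035.
For rotational equilibrium, T × 2.88 × 0.6035 = 1319, so T = 1319 / 1.738 = 759 N.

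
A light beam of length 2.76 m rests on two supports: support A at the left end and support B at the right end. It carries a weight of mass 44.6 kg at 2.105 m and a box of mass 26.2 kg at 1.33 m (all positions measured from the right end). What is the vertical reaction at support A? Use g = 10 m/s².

R_A ≈ 466 N

Taking torques about support B:
Weight: 44.6 × 10 = 446 N down at 2.105 m → arm 2.105 m, τ = 446 × 2.105 = 938.8 N·m counterclockwise.
Box: 26.2 × 10 = 262 N down at 1.33 m → arm 1.33 m, τ = 262 × 1.33 = 348.5 N·m counterclockwise.
Net load moment about support B = 1287 N·m counterclockwise.
Reaction R at support A is upward at 2.76 m, arm 2.76 m → moment R × 2.76 clockwise.
For rotational equilibrium, R × 2.76 = 1287, so R = 466 N.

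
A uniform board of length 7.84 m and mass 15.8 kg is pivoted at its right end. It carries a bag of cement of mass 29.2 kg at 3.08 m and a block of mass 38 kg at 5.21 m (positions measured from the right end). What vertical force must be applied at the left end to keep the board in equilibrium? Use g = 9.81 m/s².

Choose the right end as the axis so the unknown pivot reaction has zero arm there.
Beam weight: 15.8 × 9.81 = 155 N down at 3.92 m → arm 3.92 m, τ = 155 × 3.92 = 607.6 N·m counterclockwise.
Bag of cement: 29.2 × 9.81 = 286.5 N down at 3.08 m → arm 3.08 m, τ = 286.5 × 3.08 = 882.4 N·m counterclockwise.
Block: 38 × 9.81 = 372.8 N down at 5.21 m → arm 5.21 m, τ = 372.8 × 5.21 = 1942 N·m counterclockwise.
Net moment of the loads = 3432 N·m counterclockwise.
The upward force F acts at the left end, arm 7.84 m, giving F × 7.84 clockwise.
Στ = 0 ⇒ F × 7.84 = 3432 ⇒ F = 3432 / 7.84 = 438 N.

F ≈ 438 N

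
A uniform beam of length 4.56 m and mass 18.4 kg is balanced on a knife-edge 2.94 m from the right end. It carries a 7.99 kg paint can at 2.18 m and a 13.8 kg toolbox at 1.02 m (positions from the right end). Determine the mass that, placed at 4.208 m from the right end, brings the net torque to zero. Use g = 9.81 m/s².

m ≈ 35.3 kg

About the knife-edge (at 2.94 m from the right end):
Beam weight: 18.4 × 9.81 = 180.5 N down at 2.28 m → arm 0.66 m, τ = 180.5 × 0.66 = 119.1 N·m clockwise.
Paint can: 7.99 × 9.81 = 78.38 N down at 2.18 m → arm 0.76 m, τ = 78.38 × 0.76 = 59.57 N·m clockwise.
Toolbox: 13.8 × 9.81 = 135.4 N down at 1.02 m → arm 1.92 m, τ = 135.4 × 1.92 = 260 N·m clockwise.
Net moment of known loads = 438.7 N·m clockwise.
An unknown mass m at 4.208 m has arm 1.268 m; its moment is m·g·1.268 counterclockwise.
Στ = 0 ⇒ m × 9.81 × 1.268 = 438.7 ⇒ m = 438.7 / (9.81 × 1.268) = 35.3 kg.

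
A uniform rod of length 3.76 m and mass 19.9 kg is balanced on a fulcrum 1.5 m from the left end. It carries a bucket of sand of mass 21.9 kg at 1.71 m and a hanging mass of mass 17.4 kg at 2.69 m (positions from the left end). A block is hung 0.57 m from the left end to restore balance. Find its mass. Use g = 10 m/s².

m ≈ 35.3 kg

Sum moments about the fulcrum (at 1.5 m from the left end) (the support reaction has zero arm there).
Beam weight: 19.9 × 10 = 199 N down at 1.88 m → arm 0.38 m, τ = 199 × 0.38 = 75.62 N·m clockwise.
Bucket of sand: 21.9 × 10 = 219 N down at 1.71 m → arm 0.21 m, τ = 219 × 0.21 = 45.99 N·m clockwise.
Hanging mass: 17.4 × 10 = 174 N down at 2.69 m → arm 1.19 m, τ = 174 × 1.19 = 207.1 N·m clockwise.
Net moment of known loads = 328.7 N·m clockwise.
An unknown mass m at 0.57 m has arm 0.93 m; its moment is m·g·0.93 counterclockwise.
Στ = 0 ⇒ m × 10 × 0.93 = 328.7 ⇒ m = 328.7 / (10 × 0.93) = 35.3 kg.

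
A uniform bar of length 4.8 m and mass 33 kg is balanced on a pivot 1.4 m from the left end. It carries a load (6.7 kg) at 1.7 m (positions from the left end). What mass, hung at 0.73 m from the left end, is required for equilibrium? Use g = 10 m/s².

m ≈ 52.3 kg

Choose the pivot (at 1.4 m from the left end) as the axis so the support reaction has zero arm there.
Beam weight: 33 × 10 = 330 N down at 2.4 m → arm 1 m, τ = 330 × 1 = 330 N·m clockwise.
Load: 6.7 × 10 = 67 N down at 1.7 m → arm 0.3 m, τ = 67 × 0.3 = 20.1 N·m clockwise.
Net moment of known loads = 350.1 N·m clockwise.
An unknown mass m at 0.73 m has arm 0.67 m; its moment is m·g·0.67 counterclockwise.
For rotational equilibrium, m × 10 × 0.67 = 350.1, so m = 350.1 / (10 × 0.67) = 52.3 kg.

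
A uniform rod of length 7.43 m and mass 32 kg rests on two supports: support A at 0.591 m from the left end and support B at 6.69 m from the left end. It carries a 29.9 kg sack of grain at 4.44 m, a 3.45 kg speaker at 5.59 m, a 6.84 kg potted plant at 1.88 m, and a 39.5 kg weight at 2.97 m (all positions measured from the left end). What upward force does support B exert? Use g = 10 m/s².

Taking torques about support A:
Beam weight: 32 × 10 = 320 N down at 3.715 m → arm 3.124 m, τ = 320 × 3.124 = 999.7 N·m clockwise.
Sack of grain: 29.9 × 10 = 299 N down at 4.44 m → arm 3.849 m, τ = 299 × 3.849 = 1151 N·m clockwise.
Speaker: 3.45 × 10 = 34.5 N down at 5.59 m → arm 4.999 m, τ = 34.5 × 4.999 = 172.5 N·m clockwise.
Potted plant: 6.84 × 10 = 68.4 N down at 1.88 m → arm 1.289 m, τ = 68.4 × 1.289 = 88.17 N·m clockwise.
Weight: 39.5 × 10 = 395 N down at 2.97 m → arm 2.379 m, τ = 395 × 2.379 = 939.7 N·m clockwise.
Net load moment about support A = 3351 N·m clockwise.
Reaction R at support B is upward at 6.69 m, arm 6.099 m → moment R × 6.099 counterclockwise.
Setting net torque to zero: R × 6.099 = 3351 → R = 549 N.

R_B ≈ 549 N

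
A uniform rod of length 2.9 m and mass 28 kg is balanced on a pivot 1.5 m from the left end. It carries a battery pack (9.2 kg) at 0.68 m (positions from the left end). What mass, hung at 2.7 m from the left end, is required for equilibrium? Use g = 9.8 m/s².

m ≈ 7.45 kg

Take moments about the pivot (at 1.5 m from the left end).
Beam weight: 28 × 9.8 = 274.4 N down at 1.45 m → arm 0.05 m, τ = 274.4 × 0.05 = 13.72 N·m counterclockwise.
Battery pack: 9.2 × 9.8 = 90.16 N down at 0.68 m → arm 0.82 m, τ = 90.16 × 0.82 = 73.93 N·m counterclockwise.
Net moment of known loads = 87.65 N·m counterclockwise.
An unknown mass m at 2.7 m has arm 1.2 m; its moment is m·g·1.2 clockwise.
Balancing moments: m × 9.8 × 1.2 = 87.65, giving m = 87.65 / (9.8 × 1.2) = 7.45 kg.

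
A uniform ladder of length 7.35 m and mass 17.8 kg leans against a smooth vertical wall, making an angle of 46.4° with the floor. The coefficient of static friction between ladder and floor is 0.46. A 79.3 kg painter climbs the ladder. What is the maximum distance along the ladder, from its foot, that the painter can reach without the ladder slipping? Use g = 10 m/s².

d ≈ 3.52 m

Take moments about the foot of the ladder.
Ladder weight 17.8×10 = 178 N acts at 3.675 m along the ladder; its horizontal arm is 3.675·cos46.4° = 2.534 m → τ = 451.1 N·m clockwise.
Painter weight 79.3×10 = 793 N at distance d → arm d·cos46.4° → τ = 793·d·0.6896 clockwise.
Wall normal N at the top has arm L sinθ = 5.323 m counterclockwise, so Στ = 0 gives N·5.323 = 451.1 + 546.9·d.
ΣFy = 0 ⇒ N_floor = 971 N, so the maximum friction is μ_s·N_floor = 0.46×971 = 446.7 N. ΣFx = 0 ⇒ N_wall = f, so at the slipping point N = 446.7 N.
Substituting: 446.7×5.323 = 451.1 + 546.9·d ⇒ d = (2378 − 451.1) / 546.9 = 3.52 m.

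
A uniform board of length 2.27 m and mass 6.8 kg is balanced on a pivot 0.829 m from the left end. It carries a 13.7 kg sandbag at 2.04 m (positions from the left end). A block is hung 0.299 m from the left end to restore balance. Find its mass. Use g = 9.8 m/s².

Take moments about the pivot (at 0.829 m from the left end).
Beam weight: 6.8 × 9.8 = 66.64 N down at 1.135 m → arm 0.306 m, τ = 66.64 × 0.306 = 20.39 N·m clockwise.
Sandbag: 13.7 × 9.8 = 134.3 N down at 2.04 m → arm 1.211 m, τ = 134.3 × 1.211 = 162.6 N·m clockwise.
Net moment of known loads = 183 N·m clockwise.
An unknown mass m at 0.299 m has arm 0.53 m; its moment is m·g·0.53 counterclockwise.
Balancing moments: m × 9.8 × 0.53 = 183, giving m = 183 / (9.8 × 0.53) = 35.2 kg.

m ≈ 35.2 kg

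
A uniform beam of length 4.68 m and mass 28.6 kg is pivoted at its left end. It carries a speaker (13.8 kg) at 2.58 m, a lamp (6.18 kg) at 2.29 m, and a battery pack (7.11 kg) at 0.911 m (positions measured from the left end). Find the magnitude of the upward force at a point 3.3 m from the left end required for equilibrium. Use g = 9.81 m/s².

F ≈ 366 N

Choose the left end as the axis so the unknown pivot reaction has zero arm there.
Beam weight: 28.6 × 9.81 = 280.6 N down at 2.34 m → arm 2.34 m, τ = 280.6 × 2.34 = 656.6 N·m clockwise.
Speaker: 13.8 × 9.81 = 135.4 N down at 2.58 m → arm 2.58 m, τ = 135.4 × 2.58 = 349.3 N·m clockwise.
Lamp: 6.18 × 9.81 = 60.63 N down at 2.29 m → arm 2.29 m, τ = 60.63 × 2.29 = 138.8 N·m clockwise.
Battery pack: 7.11 × 9.81 = 69.75 N down at 0.911 m → arm 0.911 m, τ = 69.75 × 0.911 = 63.54 N·m clockwise.
Net moment of the loads = 1208 N·m clockwise.
The upward force F acts at a point 3.3 m from the left end, arm 3.3 m, giving F × 3.3 counterclockwise.
Setting net torque to zero: F × 3.3 = 1208 → F = 1208 / 3.3 = 366 N.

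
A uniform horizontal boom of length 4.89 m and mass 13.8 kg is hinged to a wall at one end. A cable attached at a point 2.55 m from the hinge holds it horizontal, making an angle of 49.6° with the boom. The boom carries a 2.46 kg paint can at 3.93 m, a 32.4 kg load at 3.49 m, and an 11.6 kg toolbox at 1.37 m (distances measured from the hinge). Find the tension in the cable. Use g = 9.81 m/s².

T ≈ 871 N

About the hinge:
Beam weight: 13.8 × 9.81 = 135.4 N down at 2.445 m → arm 2.445 m, τ = 135.4 × 2.445 = 331.1 N·m clockwise.
Paint can: 2.46 × 9.81 = 24.13 N down at 3.93 m → arm 3.93 m, τ = 24.13 × 3.93 = 94.83 N·m clockwise.
Load: 32.4 × 9.81 = 317.8 N down at 3.49 m → arm 3.49 m, τ = 317.8 × 3.49 = 1109 N·m clockwise.
Toolbox: 11.6 × 9.81 = 113.8 N down at 1.37 m → arm 1.37 m, τ = 113.8 × 1.37 = 155.9 N·m clockwise.
Total clockwise load moment = 1691 N·m.
The cable tension T acts at 2.55 m; only its component perpendicular to the boom, T sinθ, produces torque. sin 49.6° = 0.7615.
For rotational equilibrium, T × 2.55 × 0.7615 = 1691, so T = 1691 / 1.942 = 871 N.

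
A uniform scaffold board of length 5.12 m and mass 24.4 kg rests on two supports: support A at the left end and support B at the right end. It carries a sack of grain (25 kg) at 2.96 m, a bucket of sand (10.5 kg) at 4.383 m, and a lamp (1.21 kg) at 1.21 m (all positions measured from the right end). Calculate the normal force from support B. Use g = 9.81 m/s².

R_B ≈ 247 N

Take moments about support A.
Beam weight: 24.4 × 9.81 = 239.4 N down at 2.56 m → arm 2.56 m, τ = 239.4 × 2.56 = 612.9 N·m clockwise.
Sack of grain: 25 × 9.81 = 245.2 N down at 2.96 m → arm 2.16 m, τ = 245.2 × 2.16 = 529.6 N·m clockwise.
Bucket of sand: 10.5 × 9.81 = 103 N down at 4.383 m → arm 0.737 m, τ = 103 × 0.737 = 75.91 N·m clockwise.
Lamp: 1.21 × 9.81 = 11.87 N down at 1.21 m → arm 3.91 m, τ = 11.87 × 3.91 = 46.41 N·m clockwise.
Net load moment about support A = 1265 N·m clockwise.
Reaction R at support B is upward at 0 m, arm 5.12 m → moment R × 5.12 counterclockwise.
Στ = 0 ⇒ R × 5.12 = 1265 ⇒ R = 247 N.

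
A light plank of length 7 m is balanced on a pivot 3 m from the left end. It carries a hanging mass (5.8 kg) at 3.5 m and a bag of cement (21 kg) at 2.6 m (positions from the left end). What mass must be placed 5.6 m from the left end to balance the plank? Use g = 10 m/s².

m ≈ 2.12 kg

Take moments about the pivot (at 3 m from the left end).
Hanging mass: 5.8 × 10 = 58 N down at 3.5 m → arm 0.5 m, τ = 58 × 0.5 = 29 N·m clockwise.
Bag of cement: 21 × 10 = 210 N down at 2.6 m → arm 0.4 m, τ = 210 × 0.4 = 84 N·m counterclockwise.
Net moment of known loads = 55 N·m counterclockwise.
An unknown mass m at 5.6 m has arm 2.6 m; its moment is m·g·2.6 clockwise.
Στ = 0 ⇒ m × 10 × 2.6 = 55 ⇒ m = 55 / (10 × 2.6) = 2.12 kg.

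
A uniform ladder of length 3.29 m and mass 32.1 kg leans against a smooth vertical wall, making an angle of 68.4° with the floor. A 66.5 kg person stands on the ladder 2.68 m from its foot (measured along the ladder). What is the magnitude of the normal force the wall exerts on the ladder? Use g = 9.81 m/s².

About the foot of the ladder:
Ladder weight 32.1×9.81 = 314.9 N acts at 1.645 m along the ladder; its horizontal arm is 1.645·cos68.4° = 0.6056 m → τ = 190.7 N·m clockwise.
Person: 66.5×9.81 = 652.4 N at 2.68 m → arm 0.9866 m → τ = 643.7 N·m clockwise.
Wall normal N acts horizontally at the top; its moment arm is the height L sinθ = 3.29·sin68.4° = 3.059 m, counterclockwise.
Στ = 0 ⇒ N × 3.059 = 834.4 ⇒ N = 273 N.

N_wall ≈ 273 N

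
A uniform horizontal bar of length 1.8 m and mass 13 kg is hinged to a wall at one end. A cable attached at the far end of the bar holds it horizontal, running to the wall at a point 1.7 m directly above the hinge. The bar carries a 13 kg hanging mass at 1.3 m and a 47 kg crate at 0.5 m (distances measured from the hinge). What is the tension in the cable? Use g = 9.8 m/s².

T ≈ 413 N

Choose the hinge as the axis so the unknown hinge reaction has zero arm there.
Beam weight: 13 × 9.8 = 127.4 N down at 0.9 m → arm 0.9 m, τ = 127.4 × 0.9 = 114.7 N·m clockwise.
Hanging mass: 13 × 9.8 = 127.4 N down at 1.3 m → arm 1.3 m, τ = 127.4 × 1.3 = 165.6 N·m clockwise.
Crate: 47 × 9.8 = 460.6 N down at 0.5 m → arm 0.5 m, τ = 460.6 × 0.5 = 230.3 N·m clockwise.
Total clockwise load moment = 510.6 N·m.
The cable tension T acts at 1.8 m; only its component perpendicular to the bar, T sinθ, produces torque. sinθ = h/√(h²+d²) = 1.7/√(1.7²+1.8²) = 0.6866.
Setting net torque to zero: T × 1.8 × 0.6866 = 510.6 → T = 510.6 / 1.236 = 413 N.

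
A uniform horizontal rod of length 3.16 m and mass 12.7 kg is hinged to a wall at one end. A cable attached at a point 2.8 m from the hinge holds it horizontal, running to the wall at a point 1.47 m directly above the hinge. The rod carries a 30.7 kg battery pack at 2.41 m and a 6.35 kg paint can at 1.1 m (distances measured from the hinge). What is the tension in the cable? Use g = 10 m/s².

T ≈ 776 N

Choose the hinge as the axis so the unknown hinge reaction has zero arm there.
Beam weight: 12.7 × 10 = 127 N down at 1.58 m → arm 1.58 m, τ = 127 × 1.58 = 200.7 N·m clockwise.
Battery pack: 30.7 × 10 = 307 N down at 2.41 m → arm 2.41 m, τ = 307 × 2.41 = 739.9 N·m clockwise.
Paint can: 6.35 × 10 = 63.5 N down at 1.1 m → arm 1.1 m, τ = 63.5 × 1.1 = 69.85 N·m clockwise.
Total clockwise load moment = 1010 N·m.
The cable tension T acts at 2.8 m; only its component perpendicular to the rod, T sinθ, produces torque. sinθ = h/√(h²+d²) = 1.47/√(1.47²+2.8²) = 0.4648.
For rotational equilibrium, T × 2.8 × 0.4648 = 1010, so T = 1010 / 1.301 = 776 N.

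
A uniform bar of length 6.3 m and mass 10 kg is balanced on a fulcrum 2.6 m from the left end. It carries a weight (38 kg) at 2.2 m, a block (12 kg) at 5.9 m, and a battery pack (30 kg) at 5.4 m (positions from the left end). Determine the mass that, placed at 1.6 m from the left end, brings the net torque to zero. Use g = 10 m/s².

About the fulcrum (at 2.6 m from the left end):
Beam weight: 10 × 10 = 100 N down at 3.15 m → arm 0.55 m, τ = 100 × 0.55 = 55 N·m clockwise.
Weight: 38 × 10 = 380 N down at 2.2 m → arm 0.4 m, τ = 380 × 0.4 = 152 N·m counterclockwise.
Block: 12 × 10 = 120 N down at 5.9 m → arm 3.3 m, τ = 120 × 3.3 = 396 N·m clockwise.
Battery pack: 30 × 10 = 300 N down at 5.4 m → arm 2.8 m, τ = 300 × 2.8 = 840 N·m clockwise.
Net moment of known loads = 1139 N·m clockwise.
An unknown mass m at 1.6 m has arm 1 m; its moment is m·g·1 counterclockwise.
Balancing moments: m × 10 × 1 = 1139, giving m = 1139 / (10 × 1) = 114 kg.

m ≈ 114 kg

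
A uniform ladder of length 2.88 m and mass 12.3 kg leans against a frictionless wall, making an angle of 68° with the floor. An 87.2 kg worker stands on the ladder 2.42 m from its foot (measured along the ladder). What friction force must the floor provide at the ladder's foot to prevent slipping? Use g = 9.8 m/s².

f ≈ 314 N

Take moments about the foot of the ladder.
Ladder weight 12.3×9.8 = 120.5 N acts at 1.44 m along the ladder; its horizontal arm is 1.44·cos68° = 0.5394 m → τ = 65 N·m clockwise.
Worker: 87.2×9.8 = 854.6 N at 2.42 m → arm 0.9065 m → τ = 774.7 N·m clockwise.
Wall normal N acts horizontally at the top; its moment arm is the height L sinθ = 2.88·sin68° = 2.67 m, counterclockwise.
For rotational equilibrium, N × 2.67 = 839.7, so N = 314 N.
ΣFx = 0: friction at the foot balances the wall's push, so f = N_wall = 314 N.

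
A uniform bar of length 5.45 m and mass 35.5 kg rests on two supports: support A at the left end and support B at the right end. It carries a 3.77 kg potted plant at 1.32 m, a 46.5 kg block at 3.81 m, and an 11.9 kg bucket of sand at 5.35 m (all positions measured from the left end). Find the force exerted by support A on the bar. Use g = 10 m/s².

Take moments about support B.
Beam weight: 35.5 × 10 = 355 N down at 2.725 m → arm 2.725 m, τ = 355 × 2.725 = 967.4 N·m counterclockwise.
Potted plant: 3.77 × 10 = 37.7 N down at 1.32 m → arm 4.13 m, τ = 37.7 × 4.13 = 155.7 N·m counterclockwise.
Block: 46.5 × 10 = 465 N down at 3.81 m → arm 1.64 m, τ = 465 × 1.64 = 762.6 N·m counterclockwise.
Bucket of sand: 11.9 × 10 = 119 N down at 5.35 m → arm 0.1 m, τ = 119 × 0.1 = 11.9 N·m counterclockwise.
Net load moment about support B = 1898 N·m counterclockwise.
Reaction R at support A is upward at 0 m, arm 5.45 m → moment R × 5.45 clockwise.
Balancing moments: R × 5.45 = 1898, giving R = 348 N.

R_A ≈ 348 N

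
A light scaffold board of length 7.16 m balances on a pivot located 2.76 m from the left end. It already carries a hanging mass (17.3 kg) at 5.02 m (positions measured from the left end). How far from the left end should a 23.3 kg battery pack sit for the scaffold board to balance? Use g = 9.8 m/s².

x ≈ 1.08 m from the left end

Sum moments about the pivot (at 2.76 m from the left end) (the support reaction has zero arm there).
Hanging mass: 17.3 × 9.8 = 169.5 N down at 5.02 m → arm 2.26 m, τ = 169.5 × 2.26 = 383.1 N·m clockwise.
Net moment of existing loads = 383.1 N·m clockwise.
The battery pack weighs 23.3 × 9.8 = 228.3 N and must supply an equal counterclockwise moment, so its lever arm about the pivot is 383.1 / 228.3 = 1.68 m.
That puts it at 2.76 − 1.68 = 1.08 m from the left end.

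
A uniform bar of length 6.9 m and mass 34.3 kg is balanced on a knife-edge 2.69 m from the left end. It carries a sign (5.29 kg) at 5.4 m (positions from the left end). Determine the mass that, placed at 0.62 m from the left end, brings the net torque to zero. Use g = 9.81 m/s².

Taking torques about the knife-edge (at 2.69 m from the left end):
Beam weight: 34.3 × 9.81 = 336.5 N down at 3.45 m → arm 0.76 m, τ = 336.5 × 0.76 = 255.7 N·m clockwise.
Sign: 5.29 × 9.81 = 51.89 N down at 5.4 m → arm 2.71 m, τ = 51.89 × 2.71 = 140.6 N·m clockwise.
Net moment of known loads = 396.3 N·m clockwise.
An unknown mass m at 0.62 m has arm 2.07 m; its moment is m·g·2.07 counterclockwise.
For rotational equilibrium, m × 9.81 × 2.07 = 396.3, so m = 396.3 / (9.81 × 2.07) = 19.5 kg.

m ≈ 19.5 kg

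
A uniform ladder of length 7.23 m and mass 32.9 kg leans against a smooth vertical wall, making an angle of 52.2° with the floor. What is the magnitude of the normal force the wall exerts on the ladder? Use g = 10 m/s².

Take moments about the foot of the ladder.
Ladder weight 32.9×10 = 329 N acts at 3.615 m along the ladder; its horizontal arm is 3.615·cos52.2° = 2.216 m → τ = 729.1 N·m clockwise.
Wall normal N acts horizontally at the top; its moment arm is the height L sinθ = 7.23·sin52.2° = 5.713 m, counterclockwise.
Στ = 0 ⇒ N × 5.713 = 729.1 ⇒ N = 128 N.

N_wall ≈ 128 N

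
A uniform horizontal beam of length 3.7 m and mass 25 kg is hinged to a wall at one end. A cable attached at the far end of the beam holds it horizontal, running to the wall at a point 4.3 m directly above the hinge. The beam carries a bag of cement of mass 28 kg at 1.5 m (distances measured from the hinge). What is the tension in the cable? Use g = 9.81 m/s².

Sum moments about the hinge (the unknown hinge reaction has zero arm there).
Beam weight: 25 × 9.81 = 245.2 N down at 1.85 m → arm 1.85 m, τ = 245.2 × 1.85 = 453.6 N·m clockwise.
Bag of cement: 28 × 9.81 = 274.7 N down at 1.5 m → arm 1.5 m, τ = 274.7 × 1.5 = 412 N·m clockwise.
Total clockwise load moment = 865.6 N·m.
The cable tension T acts at 3.7 m; only its component perpendicular to the beam, T sinθ, produces torque. sinθ = h/√(h²+d²) = 4.3/√(4.3²+3.7²) = 0.758.
For rotational equilibrium, T × 3.7 × 0.758 = 865.6, so T = 865.6 / 2.805 = 309 N.

T ≈ 309 N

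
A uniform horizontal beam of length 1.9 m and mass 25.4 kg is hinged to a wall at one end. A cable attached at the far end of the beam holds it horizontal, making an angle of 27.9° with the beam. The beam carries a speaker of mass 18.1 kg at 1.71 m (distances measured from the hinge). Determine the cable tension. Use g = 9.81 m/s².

T ≈ 608 N

Choose the hinge as the axis so the unknown hinge reaction has zero arm there.
Beam weight: 25.4 × 9.81 = 249.2 N down at 0.95 m → arm 0.95 m, τ = 249.2 × 0.95 = 236.7 N·m clockwise.
Speaker: 18.1 × 9.81 = 177.6 N down at 1.71 m → arm 1.71 m, τ = 177.6 × 1.71 = 303.7 N·m clockwise.
Total clockwise load moment = 540.4 N·m.
The cable tension T acts at 1.9 m; only its component perpendicular to the beam, T sinθ, produces torque. sin 27.9° = 0.4679.
Setting net torque to zero: T × 1.9 × 0.4679 = 540.4 → T = 540.4 / 0.889 = 608 N.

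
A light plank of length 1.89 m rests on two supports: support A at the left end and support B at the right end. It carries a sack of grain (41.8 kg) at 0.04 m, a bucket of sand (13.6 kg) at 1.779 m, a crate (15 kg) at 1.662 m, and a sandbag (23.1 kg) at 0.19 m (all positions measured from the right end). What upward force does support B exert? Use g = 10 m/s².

Taking torques about support A:
Sack of grain: 41.8 × 10 = 418 N down at 0.04 m → arm 1.85 m, τ = 418 × 1.85 = 773.3 N·m clockwise.
Bucket of sand: 13.6 × 10 = 136 N down at 1.779 m → arm 0.111 m, τ = 136 × 0.111 = 15.1 N·m clockwise.
Crate: 15 × 10 = 150 N down at 1.662 m → arm 0.228 m, τ = 150 × 0.228 = 34.2 N·m clockwise.
Sandbag: 23.1 × 10 = 231 N down at 0.19 m → arm 1.7 m, τ = 231 × 1.7 = 392.7 N·m clockwise.
Net load moment about support A = 1215 N·m clockwise.
Reaction R at support B is upward at 0 m, arm 1.89 m → moment R × 1.89 counterclockwise.
For rotational equilibrium, R × 1.89 = 1215, so R = 643 N.

R_B ≈ 643 N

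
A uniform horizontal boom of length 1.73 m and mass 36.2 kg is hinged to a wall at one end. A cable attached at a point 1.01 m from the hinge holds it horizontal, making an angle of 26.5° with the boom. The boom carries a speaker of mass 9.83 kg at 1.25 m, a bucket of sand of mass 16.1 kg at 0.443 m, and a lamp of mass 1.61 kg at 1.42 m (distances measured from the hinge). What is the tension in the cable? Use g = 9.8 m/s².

Sum moments about the hinge (the unknown hinge reaction has zero arm there).
Beam weight: 36.2 × 9.8 = 354.8 N down at 0.865 m → arm 0.865 m, τ = 354.8 × 0.865 = 306.9 N·m clockwise.
Speaker: 9.83 × 9.8 = 96.33 N down at 1.25 m → arm 1.25 m, τ = 96.33 × 1.25 = 120.4 N·m clockwise.
Bucket of sand: 16.1 × 9.8 = 157.8 N down at 0.443 m → arm 0.443 m, τ = 157.8 × 0.443 = 69.91 N·m clockwise.
Lamp: 1.61 × 9.8 = 15.78 N down at 1.42 m → arm 1.42 m, τ = 15.78 × 1.42 = 22.41 N·m clockwise.
Total clockwise load moment = 519.6 N·m.
The cable tension T acts at 1.01 m; only its component perpendicular to the boom, T sinθ, produces torque. sin 26.5° = 0.4462.
For rotational equilibrium, T × 1.01 × 0.4462 = 519.6, so T = 519.6 / 0.4507 = 1150 N.

T ≈ 1150 N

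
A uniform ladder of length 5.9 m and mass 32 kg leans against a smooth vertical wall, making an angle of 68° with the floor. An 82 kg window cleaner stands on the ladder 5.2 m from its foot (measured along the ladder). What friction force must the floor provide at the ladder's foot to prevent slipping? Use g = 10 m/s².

f ≈ 357 N

Taking torques about the foot of the ladder:
Ladder weight 32×10 = 320 N acts at 2.95 m along the ladder; its horizontal arm is 2.95·cos68° = 1.105 m → τ = 353.6 N·m clockwise.
Window cleaner: 82×10 = 820 N at 5.2 m → arm 1.948 m → τ = 1597 N·m clockwise.
Wall normal N acts horizontally at the top; its moment arm is the height L sinθ = 5.9·sin68° = 5.47 m, counterclockwise.
Setting net torque to zero: N × 5.47 = 1951 → N = 357 N.
ΣFx = 0: friction at the foot balances the wall's push, so f = N_wall = 357 N.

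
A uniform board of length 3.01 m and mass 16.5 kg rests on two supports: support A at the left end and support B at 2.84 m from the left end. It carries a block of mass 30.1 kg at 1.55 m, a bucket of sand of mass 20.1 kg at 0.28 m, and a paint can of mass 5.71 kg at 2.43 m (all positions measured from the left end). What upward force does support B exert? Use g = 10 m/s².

Taking torques about support A:
Beam weight: 16.5 × 10 = 165 N down at 1.505 m → arm 1.505 m, τ = 165 × 1.505 = 248.3 N·m clockwise.
Block: 30.1 × 10 = 301 N down at 1.55 m → arm 1.55 m, τ = 301 × 1.55 = 466.6 N·m clockwise.
Bucket of sand: 20.1 × 10 = 201 N down at 0.28 m → arm 0.28 m, τ = 201 × 0.28 = 56.28 N·m clockwise.
Paint can: 5.71 × 10 = 57.1 N down at 2.43 m → arm 2.43 m, τ = 57.1 × 2.43 = 138.8 N·m clockwise.
Net load moment about support A = 910 N·m clockwise.
Reaction R at support B is upward at 2.84 m, arm 2.84 m → moment R × 2.84 counterclockwise.
Balancing moments: R × 2.84 = 910, giving R = 320 N.

R_B ≈ 320 N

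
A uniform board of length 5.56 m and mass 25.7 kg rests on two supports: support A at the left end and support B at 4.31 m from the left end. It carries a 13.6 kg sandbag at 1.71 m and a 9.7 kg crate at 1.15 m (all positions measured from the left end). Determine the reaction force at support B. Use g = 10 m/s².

R_B ≈ 246 N

Choose support A as the axis so its reaction then has zero moment arm.
Beam weight: 25.7 × 10 = 257 N down at 2.78 m → arm 2.78 m, τ = 257 × 2.78 = 714.5 N·m clockwise.
Sandbag: 13.6 × 10 = 136 N down at 1.71 m → arm 1.71 m, τ = 136 × 1.71 = 232.6 N·m clockwise.
Crate: 9.7 × 10 = 97 N down at 1.15 m → arm 1.15 m, τ = 97 × 1.15 = 111.5 N·m clockwise.
Net load moment about support A = 1059 N·m clockwise.
Reaction R at support B is upward at 4.31 m, arm 4.31 m → moment R × 4.31 counterclockwise.
Balancing moments: R × 4.31 = 1059, giving R = 246 N.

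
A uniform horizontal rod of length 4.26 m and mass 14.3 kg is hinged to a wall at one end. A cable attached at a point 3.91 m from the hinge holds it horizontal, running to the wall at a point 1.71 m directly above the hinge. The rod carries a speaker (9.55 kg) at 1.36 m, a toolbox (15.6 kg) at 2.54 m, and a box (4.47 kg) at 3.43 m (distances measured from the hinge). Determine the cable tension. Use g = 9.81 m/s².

T ≈ 616 N

Taking torques about the hinge:
Beam weight: 14.3 × 9.81 = 140.3 N down at 2.13 m → arm 2.13 m, τ = 140.3 × 2.13 = 298.8 N·m clockwise.
Speaker: 9.55 × 9.81 = 93.69 N down at 1.36 m → arm 1.36 m, τ = 93.69 × 1.36 = 127.4 N·m clockwise.
Toolbox: 15.6 × 9.81 = 153 N down at 2.54 m → arm 2.54 m, τ = 153 × 2.54 = 388.6 N·m clockwise.
Box: 4.47 × 9.81 = 43.85 N down at 3.43 m → arm 3.43 m, τ = 43.85 × 3.43 = 150.4 N·m clockwise.
Total clockwise load moment = 965.2 N·m.
The cable tension T acts at 3.91 m; only its component perpendicular to the rod, T sinθ, produces torque. sinθ = h/√(h²+d²) = 1.71/√(1.71²+3.91²) = 0.4007.
For rotational equilibrium, T × 3.91 × 0.4007 = 965.2, so T = 965.2 / 1.567 = 616 N.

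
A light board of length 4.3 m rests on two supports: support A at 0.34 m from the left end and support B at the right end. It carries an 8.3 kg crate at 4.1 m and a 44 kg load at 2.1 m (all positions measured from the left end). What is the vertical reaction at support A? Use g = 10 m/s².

R_A ≈ 249 N

Sum moments about support B (its reaction then has zero moment arm).
Crate: 8.3 × 10 = 83 N down at 4.1 m → arm 0.2 m, τ = 83 × 0.2 = 16.6 N·m counterclockwise.
Load: 44 × 10 = 440 N down at 2.1 m → arm 2.2 m, τ = 440 × 2.2 = 968 N·m counterclockwise.
Net load moment about support B = 984.6 N·m counterclockwise.
Reaction R at support A is upward at 0.34 m, arm 3.96 m → moment R × 3.96 clockwise.
Setting net torque to zero: R × 3.96 = 984.6 → R = 249 N.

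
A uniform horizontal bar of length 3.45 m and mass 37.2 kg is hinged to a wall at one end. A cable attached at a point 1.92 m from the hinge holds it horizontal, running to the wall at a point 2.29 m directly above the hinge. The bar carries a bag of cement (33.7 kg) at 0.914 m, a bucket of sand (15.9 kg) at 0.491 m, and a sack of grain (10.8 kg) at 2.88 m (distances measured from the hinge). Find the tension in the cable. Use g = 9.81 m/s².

Choose the hinge as the axis so the unknown hinge reaction has zero arm there.
Beam weight: 37.2 × 9.81 = 364.9 N down at 1.725 m → arm 1.725 m, τ = 364.9 × 1.725 = 629.5 N·m clockwise.
Bag of cement: 33.7 × 9.81 = 330.6 N down at 0.914 m → arm 0.914 m, τ = 330.6 × 0.914 = 302.2 N·m clockwise.
Bucket of sand: 15.9 × 9.81 = 156 N down at 0.491 m → arm 0.491 m, τ = 156 × 0.491 = 76.6 N·m clockwise.
Sack of grain: 10.8 × 9.81 = 105.9 N down at 2.88 m → arm 2.88 m, τ = 105.9 × 2.88 = 305 N·m clockwise.
Total clockwise load moment = 1313 N·m.
The cable tension T acts at 1.92 m; only its component perpendicular to the bar, T sinθ, produces torque. sinθ = h/√(h²+d²) = 2.29/√(2.29²+1.92²) = 0.7663.
Στ = 0 ⇒ T × 1.92 × 0.7663 = 1313 ⇒ T = 1313 / 1.471 = 893 N.

T ≈ 893 N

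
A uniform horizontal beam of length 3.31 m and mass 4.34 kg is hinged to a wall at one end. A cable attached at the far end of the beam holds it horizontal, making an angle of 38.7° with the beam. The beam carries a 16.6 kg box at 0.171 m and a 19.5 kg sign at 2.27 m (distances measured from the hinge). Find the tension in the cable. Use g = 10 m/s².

T ≈ 262 N

Choose the hinge as the axis so the unknown hinge reaction has zero arm there.
Beam weight: 4.34 × 10 = 43.4 N down at 1.655 m → arm 1.655 m, τ = 43.4 × 1.655 = 71.83 N·m clockwise.
Box: 16.6 × 10 = 166 N down at 0.171 m → arm 0.171 m, τ = 166 × 0.171 = 28.39 N·m clockwise.
Sign: 19.5 × 10 = 195 N down at 2.27 m → arm 2.27 m, τ = 195 × 2.27 = 442.6 N·m clockwise.
Total clockwise load moment = 542.8 N·m.
The cable tension T acts at 3.31 m; only its component perpendicular to the beam, T sinθ, produces torque. sin 38.7° = 0.6252.
Balancing moments: T × 3.31 × 0.6252 = 542.8, giving T = 542.8 / 2.069 = 262 N.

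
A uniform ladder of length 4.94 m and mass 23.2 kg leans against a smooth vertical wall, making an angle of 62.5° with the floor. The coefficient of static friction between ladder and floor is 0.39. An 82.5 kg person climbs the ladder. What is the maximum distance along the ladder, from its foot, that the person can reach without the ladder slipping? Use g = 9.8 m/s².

d ≈ 4.05 m

Taking torques about the foot of the ladder:
Ladder weight 23.2×9.8 = 227.4 N acts at 2.47 m along the ladder; its horizontal arm is 2.47·cos62.5° = 1.141 m → τ = 259.5 N·m clockwise.
Person weight 82.5×9.8 = 808.5 N at distance d → arm d·cos62.5° → τ = 808.5·d·0.4617 clockwise.
Wall normal N at the top has arm L sinθ = 4.382 m counterclockwise, so Στ = 0 gives N·4.382 = 259.5 + 373.3·d.
ΣFy = 0 ⇒ N_floor = 1036 N, so the maximum friction is μ_s·N_floor = 0.39×1036 = 404 N. ΣFx = 0 ⇒ N_wall = f, so at the slipping point N = 404 N.
Substituting: 404×4.382 = 259.5 + 373.3·d ⇒ d = (1770 − 259.5) / 373.3 = 4.05 m.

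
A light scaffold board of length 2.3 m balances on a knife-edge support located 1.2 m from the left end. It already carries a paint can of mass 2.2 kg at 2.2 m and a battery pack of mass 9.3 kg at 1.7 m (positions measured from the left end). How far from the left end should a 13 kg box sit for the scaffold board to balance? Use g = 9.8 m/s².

x ≈ 0.673 m from the left end

Sum moments about the knife-edge support (at 1.2 m from the left end) (the support reaction has zero arm there).
Paint can: 2.2 × 9.8 = 21.56 N down at 2.2 m → arm 1 m, τ = 21.56 × 1 = 21.56 N·m clockwise.
Battery pack: 9.3 × 9.8 = 91.14 N down at 1.7 m → arm 0.5 m, τ = 91.14 × 0.5 = 45.57 N·m clockwise.
Net moment of existing loads = 67.13 N·m clockwise.
The box weighs 13 × 9.8 = 127.4 N and must supply an equal counterclockwise moment, so its lever arm about the knife-edge support is 67.13 / 127.4 = 0.527 m.
That puts it at 1.2 − 0.527 = 0.673 m from the left end.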